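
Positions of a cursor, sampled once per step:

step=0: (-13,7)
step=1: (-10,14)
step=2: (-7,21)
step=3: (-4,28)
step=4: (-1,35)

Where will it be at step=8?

(11,63)

Constant displacement of (+3,+7) per step.
step 5: (-1,35) + (+3,+7) → (2,42)
step 6: (2,42) + (+3,+7) → (5,49)
step 7: (5,49) + (+3,+7) → (8,56)
step 8: (8,56) + (+3,+7) → (11,63)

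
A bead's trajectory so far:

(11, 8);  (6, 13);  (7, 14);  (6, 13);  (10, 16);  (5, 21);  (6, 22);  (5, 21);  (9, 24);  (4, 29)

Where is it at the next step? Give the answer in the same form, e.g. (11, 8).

(5, 30)

The moves between consecutive positions are (-5, +5), (+1, +1), (-1, -1), (+4, +3), (-5, +5), (+1, +1), (-1, -1), (+4, +3), (-5, +5); they repeat the 4-cycle [(-5, +5), (+1, +1), (-1, -1), (+4, +3)].
step 10: apply (+1, +1) → (5, 30)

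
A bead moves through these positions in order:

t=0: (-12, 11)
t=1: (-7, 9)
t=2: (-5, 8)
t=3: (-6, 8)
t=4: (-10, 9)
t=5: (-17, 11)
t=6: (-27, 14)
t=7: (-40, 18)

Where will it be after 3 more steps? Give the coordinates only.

(-97, 36)

First differences are (+5, -2), (+2, -1), (-1, +0), (-4, +1), (-7, +2), (-10, +3), (-13, +4); their common second difference is (-3, +1) (constant acceleration).
step 8: (-40, 18) + (-16, +5) → (-56, 23)
step 9: (-56, 23) + (-19, +6) → (-75, 29)
step 10: (-75, 29) + (-22, +7) → (-97, 36)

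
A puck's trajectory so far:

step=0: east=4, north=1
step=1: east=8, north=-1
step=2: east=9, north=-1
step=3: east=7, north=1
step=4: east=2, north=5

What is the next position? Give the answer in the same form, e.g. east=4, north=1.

east=-6, north=11

Successive displacements: (+4, -2), (+1, +0), (-2, +2), (-5, +4) — each changes by (-3, +2).
step 5: east=2, north=5 + (-8, +6) → east=-6, north=11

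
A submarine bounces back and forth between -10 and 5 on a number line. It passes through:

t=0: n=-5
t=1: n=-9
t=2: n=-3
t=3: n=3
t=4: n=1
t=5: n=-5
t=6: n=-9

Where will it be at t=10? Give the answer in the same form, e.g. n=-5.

n=-5

The value travels 6 per step and bounces off the walls at -10 and 5.
  step 7: -9 → -3
  step 8: -3 → 3
  step 9: 3 → 1
  step 10: 1 → -5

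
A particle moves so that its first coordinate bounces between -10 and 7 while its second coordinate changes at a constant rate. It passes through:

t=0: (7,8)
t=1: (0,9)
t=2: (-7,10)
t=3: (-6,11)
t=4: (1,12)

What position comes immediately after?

The first coordinate reflects between -10 and 7, moving 7 per step.
  step 5: 1 → 6
The second coordinate changes by +1 each step: at step 5 it is 13.

(6,13)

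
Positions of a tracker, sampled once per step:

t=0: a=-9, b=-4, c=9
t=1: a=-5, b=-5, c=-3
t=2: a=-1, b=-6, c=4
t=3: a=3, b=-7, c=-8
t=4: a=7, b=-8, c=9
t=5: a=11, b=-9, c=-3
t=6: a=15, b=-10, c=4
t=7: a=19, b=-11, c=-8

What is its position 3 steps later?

The a coordinate changes by +4 each step, so at step 10 it is -9 + 10·(4) = 31.
The b coordinate changes by -1 each step, so at step 10 it is -4 + 10·(-1) = -14.
The c coordinate repeats the cycle [9, -3, 4, -8] with period 4; step 10 mod 4 = 2, giving 4.

a=31, b=-14, c=4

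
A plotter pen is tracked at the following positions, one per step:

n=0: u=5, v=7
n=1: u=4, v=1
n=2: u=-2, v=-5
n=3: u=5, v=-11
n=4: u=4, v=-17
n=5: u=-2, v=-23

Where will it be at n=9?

The u coordinate repeats the cycle [5, 4, -2] with period 3; step 9 mod 3 = 0, giving 5.
The v coordinate changes by -6 each step, so at step 9 it is 7 + 9·(-6) = -47.

u=5, v=-47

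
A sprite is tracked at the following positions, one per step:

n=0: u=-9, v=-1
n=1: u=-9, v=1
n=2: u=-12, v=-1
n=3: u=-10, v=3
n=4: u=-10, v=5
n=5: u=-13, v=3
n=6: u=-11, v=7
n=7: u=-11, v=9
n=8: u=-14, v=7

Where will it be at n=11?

u=-15, v=11

Step-to-step displacements: (+0,+2), (-3,-2), (+2,+4), (+0,+2), (-3,-2), (+2,+4), (+0,+2), (-3,-2) — a repeating cycle of length 3.
step 9: apply (+2,+4) → u=-12, v=11
step 10: apply (+0,+2) → u=-12, v=13
step 11: apply (-3,-2) → u=-15, v=11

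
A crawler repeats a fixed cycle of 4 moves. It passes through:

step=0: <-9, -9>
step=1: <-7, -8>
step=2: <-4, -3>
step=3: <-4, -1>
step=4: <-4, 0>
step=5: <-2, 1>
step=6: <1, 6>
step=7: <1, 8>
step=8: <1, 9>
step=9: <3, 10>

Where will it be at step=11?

<6, 17>

Differencing gives <+2, +1>, <+3, +5>, <+0, +2>, <+0, +1>, <+2, +1>, <+3, +5>, <+0, +2>, <+0, +1>, <+2, +1>. This is the pattern <+2, +1>, <+3, +5>, <+0, +2>, <+0, +1> repeated.
step 10: apply <+3, +5> → <6, 15>
step 11: apply <+0, +2> → <6, 17>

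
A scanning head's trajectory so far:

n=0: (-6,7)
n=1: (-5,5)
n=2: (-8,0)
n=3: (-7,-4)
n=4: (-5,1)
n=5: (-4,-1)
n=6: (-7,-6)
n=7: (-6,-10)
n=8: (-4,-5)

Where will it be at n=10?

The moves between consecutive positions are (+1,-2), (-3,-5), (+1,-4), (+2,+5), (+1,-2), (-3,-5), (+1,-4), (+2,+5); they repeat the 4-cycle [(+1,-2), (-3,-5), (+1,-4), (+2,+5)].
step 9: apply (+1,-2) → (-3,-7)
step 10: apply (-3,-5) → (-6,-12)

(-6,-12)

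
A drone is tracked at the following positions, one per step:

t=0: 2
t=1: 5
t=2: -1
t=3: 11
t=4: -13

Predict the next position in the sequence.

35

The jumps are +3, -6, +12, -24 — a geometric progression with ratio -2.
step 5: -13 + 48 → 35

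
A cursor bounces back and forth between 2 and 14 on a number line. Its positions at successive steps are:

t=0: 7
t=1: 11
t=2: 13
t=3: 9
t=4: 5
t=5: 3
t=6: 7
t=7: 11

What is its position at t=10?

The value travels 4 per step and bounces off the walls at 2 and 14.
  step 8: 11 → 13
  step 9: 13 → 9
  step 10: 9 → 5

5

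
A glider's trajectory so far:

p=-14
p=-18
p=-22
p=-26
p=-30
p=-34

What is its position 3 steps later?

The position changes by -4 every step.
step 6: -34 − 4 → p=-38
step 7: -38 − 4 → p=-42
step 8: -42 − 4 → p=-46

p=-46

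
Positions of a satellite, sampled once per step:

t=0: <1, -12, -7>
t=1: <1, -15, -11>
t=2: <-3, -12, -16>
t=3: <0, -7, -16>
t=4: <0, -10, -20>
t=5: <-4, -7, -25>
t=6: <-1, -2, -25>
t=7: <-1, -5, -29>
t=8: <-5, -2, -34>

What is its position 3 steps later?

<-6, 3, -43>

Step-to-step displacements: <+0, -3, -4>, <-4, +3, -5>, <+3, +5, +0>, <+0, -3, -4>, <-4, +3, -5>, <+3, +5, +0>, <+0, -3, -4>, <-4, +3, -5> — a repeating cycle of length 3.
step 9: apply <+3, +5, +0> → <-2, 3, -34>
step 10: apply <+0, -3, -4> → <-2, 0, -38>
step 11: apply <-4, +3, -5> → <-6, 3, -43>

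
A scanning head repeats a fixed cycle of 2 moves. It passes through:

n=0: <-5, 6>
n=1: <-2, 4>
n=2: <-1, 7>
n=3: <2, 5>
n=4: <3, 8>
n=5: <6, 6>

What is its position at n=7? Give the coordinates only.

<10, 7>

The moves between consecutive positions are <+3, -2>, <+1, +3>, <+3, -2>, <+1, +3>, <+3, -2>; they repeat the 2-cycle [<+3, -2>, <+1, +3>].
step 6: apply <+1, +3> → <7, 9>
step 7: apply <+3, -2> → <10, 7>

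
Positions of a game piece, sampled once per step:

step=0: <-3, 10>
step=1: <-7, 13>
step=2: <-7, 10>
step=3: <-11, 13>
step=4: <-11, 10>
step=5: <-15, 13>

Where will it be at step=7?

The moves between consecutive positions are <-4, +3>, <+0, -3>, <-4, +3>, <+0, -3>, <-4, +3>; they repeat the 2-cycle [<-4, +3>, <+0, -3>].
step 6: apply <+0, -3> → <-15, 10>
step 7: apply <-4, +3> → <-19, 13>

<-19, 13>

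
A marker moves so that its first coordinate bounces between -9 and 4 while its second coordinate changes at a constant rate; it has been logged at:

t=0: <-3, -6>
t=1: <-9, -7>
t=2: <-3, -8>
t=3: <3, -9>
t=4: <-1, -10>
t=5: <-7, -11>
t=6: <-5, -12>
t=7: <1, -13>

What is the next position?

The first coordinate travels 6 per step and bounces off the walls at -9 and 4.
  step 8: 1 → 1
The second coordinate changes by -1 each step: at step 8 it is -14.

<1, -14>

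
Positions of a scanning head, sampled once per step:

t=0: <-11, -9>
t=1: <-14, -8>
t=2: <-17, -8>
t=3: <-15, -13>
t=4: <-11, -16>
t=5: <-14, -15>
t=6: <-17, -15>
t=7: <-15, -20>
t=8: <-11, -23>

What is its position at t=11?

Step-to-step displacements: <-3, +1>, <-3, +0>, <+2, -5>, <+4, -3>, <-3, +1>, <-3, +0>, <+2, -5>, <+4, -3> — a repeating cycle of length 4.
step 9: apply <-3, +1> → <-14, -22>
step 10: apply <-3, +0> → <-17, -22>
step 11: apply <+2, -5> → <-15, -27>

<-15, -27>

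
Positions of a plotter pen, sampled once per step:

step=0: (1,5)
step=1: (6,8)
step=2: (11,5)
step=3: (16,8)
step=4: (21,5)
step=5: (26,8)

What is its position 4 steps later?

The first coordinate changes by +5 each step, so at step 9 it is 1 + 9·(5) = 46.
The second coordinate repeats the cycle [5, 8] with period 2; step 9 mod 2 = 1, giving 8.

(46,8)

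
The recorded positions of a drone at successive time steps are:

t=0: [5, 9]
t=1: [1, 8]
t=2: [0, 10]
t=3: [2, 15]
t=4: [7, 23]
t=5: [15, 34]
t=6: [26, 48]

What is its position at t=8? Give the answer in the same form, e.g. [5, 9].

[57, 85]

Taking differences between consecutive positions: [-4, -1], [-1, +2], [+2, +5], [+5, +8], [+8, +11], [+11, +14]. These grow by [+3, +3] each step.
step 7: [26, 48] + [+14, +17] → [40, 65]
step 8: [40, 65] + [+17, +20] → [57, 85]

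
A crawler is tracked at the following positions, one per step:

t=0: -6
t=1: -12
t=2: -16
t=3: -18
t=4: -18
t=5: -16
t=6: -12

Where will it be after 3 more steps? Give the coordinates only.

Successive displacements: -6, -4, -2, +0, +2, +4 — each changes by +2.
step 7: -12 + 6 → -6
step 8: -6 + 8 → 2
step 9: 2 + 10 → 12

12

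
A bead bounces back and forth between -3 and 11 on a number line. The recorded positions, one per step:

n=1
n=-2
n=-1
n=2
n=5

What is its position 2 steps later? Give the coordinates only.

The value travels 3 per step and bounces off the walls at -3 and 11.
  step 5: 5 → 8
  step 6: 8 → 11

n=11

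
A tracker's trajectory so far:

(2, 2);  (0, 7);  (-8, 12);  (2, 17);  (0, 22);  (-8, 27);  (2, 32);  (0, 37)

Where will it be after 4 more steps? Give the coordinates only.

(-8, 57)

First: cycles through 2, 0, -8 every 3 steps. Step 11 lands at position 2 of the cycle → -8.
Second: linear, +5 per step → 57 at step 11.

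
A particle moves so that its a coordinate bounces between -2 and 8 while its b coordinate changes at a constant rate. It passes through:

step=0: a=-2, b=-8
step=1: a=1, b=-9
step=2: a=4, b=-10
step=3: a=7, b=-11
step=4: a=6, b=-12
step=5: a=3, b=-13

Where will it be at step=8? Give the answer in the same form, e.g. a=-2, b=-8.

The a coordinate travels 3 per step and bounces off the walls at -2 and 8.
  step 6: 3 → 0
  step 7: 0 → -1
  step 8: -1 → 2
The b coordinate changes by -1 each step: at step 8 it is -16.

a=2, b=-16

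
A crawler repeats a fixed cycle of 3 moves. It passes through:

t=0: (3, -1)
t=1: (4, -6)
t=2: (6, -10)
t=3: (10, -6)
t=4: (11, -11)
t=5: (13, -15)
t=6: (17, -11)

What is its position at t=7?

(18, -16)

The moves between consecutive positions are (+1, -5), (+2, -4), (+4, +4), (+1, -5), (+2, -4), (+4, +4); they repeat the 3-cycle [(+1, -5), (+2, -4), (+4, +4)].
step 7: apply (+1, -5) → (18, -16)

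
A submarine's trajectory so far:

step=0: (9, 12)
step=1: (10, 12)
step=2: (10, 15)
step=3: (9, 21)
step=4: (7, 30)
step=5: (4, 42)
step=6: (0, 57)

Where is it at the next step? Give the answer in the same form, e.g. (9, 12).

(-5, 75)

Taking differences between consecutive positions: (+1, +0), (+0, +3), (-1, +6), (-2, +9), (-3, +12), (-4, +15). These grow by (-1, +3) each step.
step 7: (0, 57) + (-5, +18) → (-5, 75)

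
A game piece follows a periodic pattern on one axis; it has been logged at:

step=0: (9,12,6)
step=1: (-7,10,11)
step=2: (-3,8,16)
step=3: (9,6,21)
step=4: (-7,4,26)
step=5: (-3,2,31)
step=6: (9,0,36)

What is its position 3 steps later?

The first coordinate repeats the cycle [9, -7, -3] with period 3; step 9 mod 3 = 0, giving 9.
The second coordinate changes by -2 each step, so at step 9 it is 12 + 9·(-2) = -6.
The third coordinate changes by +5 each step, so at step 9 it is 6 + 9·(5) = 51.

(9,-6,51)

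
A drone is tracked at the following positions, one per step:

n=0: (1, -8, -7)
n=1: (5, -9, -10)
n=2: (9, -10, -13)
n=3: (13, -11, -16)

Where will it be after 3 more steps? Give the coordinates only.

(25, -14, -25)

Each step adds (+4, -1, -3) to the position.
step 4: (13, -11, -16) + (+4, -1, -3) → (17, -12, -19)
step 5: (17, -12, -19) + (+4, -1, -3) → (21, -13, -22)
step 6: (21, -13, -22) + (+4, -1, -3) → (25, -14, -25)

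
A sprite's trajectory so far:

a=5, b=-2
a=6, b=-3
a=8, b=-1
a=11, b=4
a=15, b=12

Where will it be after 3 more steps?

a=33, b=54

Taking differences between consecutive positions: (+1, -1), (+2, +2), (+3, +5), (+4, +8). These grow by (+1, +3) each step.
step 5: a=15, b=12 + (+5, +11) → a=20, b=23
step 6: a=20, b=23 + (+6, +14) → a=26, b=37
step 7: a=26, b=37 + (+7, +17) → a=33, b=54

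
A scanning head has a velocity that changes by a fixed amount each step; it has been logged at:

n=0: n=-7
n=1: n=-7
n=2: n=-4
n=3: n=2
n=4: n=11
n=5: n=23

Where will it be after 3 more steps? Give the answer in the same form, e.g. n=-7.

First differences are +0, +3, +6, +9, +12; their common second difference is +3 (constant acceleration).
step 6: 23 + 15 → n=38
step 7: 38 + 18 → n=56
step 8: 56 + 21 → n=77

n=77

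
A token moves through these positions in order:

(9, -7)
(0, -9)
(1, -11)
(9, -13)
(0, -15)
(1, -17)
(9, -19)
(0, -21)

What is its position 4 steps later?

The first coordinate repeats the cycle [9, 0, 1] with period 3; step 11 mod 3 = 2, giving 1.
The second coordinate changes by -2 each step, so at step 11 it is -7 + 11·(-2) = -29.

(1, -29)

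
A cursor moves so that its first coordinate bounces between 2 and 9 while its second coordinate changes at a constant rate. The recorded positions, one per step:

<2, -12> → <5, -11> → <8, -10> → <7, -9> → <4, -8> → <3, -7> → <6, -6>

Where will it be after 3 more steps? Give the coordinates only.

The first coordinate reflects between 2 and 9, moving 3 per step.
  step 7: 6 → 9
  step 8: 9 → 6
  step 9: 6 → 3
The second coordinate changes by +1 each step: at step 9 it is -3.

<3, -3>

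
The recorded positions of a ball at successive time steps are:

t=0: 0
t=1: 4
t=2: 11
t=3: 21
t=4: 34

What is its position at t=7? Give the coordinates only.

91

First differences are +4, +7, +10, +13; their common second difference is +3 (constant acceleration).
step 5: 34 + 16 → 50
step 6: 50 + 19 → 69
step 7: 69 + 22 → 91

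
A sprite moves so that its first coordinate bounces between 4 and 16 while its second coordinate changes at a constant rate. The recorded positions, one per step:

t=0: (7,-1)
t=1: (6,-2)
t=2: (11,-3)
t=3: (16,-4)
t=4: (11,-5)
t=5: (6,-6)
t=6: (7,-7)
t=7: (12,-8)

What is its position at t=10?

The first coordinate reflects between 4 and 16, moving 5 per step.
  step 8: 12 → 15
  step 9: 15 → 10
  step 10: 10 → 5
The second coordinate changes by -1 each step: at step 10 it is -11.

(5,-11)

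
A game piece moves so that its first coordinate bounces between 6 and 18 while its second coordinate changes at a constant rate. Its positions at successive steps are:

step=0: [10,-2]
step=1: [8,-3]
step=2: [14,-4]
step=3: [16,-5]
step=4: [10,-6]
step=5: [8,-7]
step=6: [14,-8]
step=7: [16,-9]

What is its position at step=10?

[14,-12]

The first coordinate reflects between 6 and 18, moving 6 per step.
  step 8: 16 → 10
  step 9: 10 → 8
  step 10: 8 → 14
The second coordinate changes by -1 each step: at step 10 it is -12.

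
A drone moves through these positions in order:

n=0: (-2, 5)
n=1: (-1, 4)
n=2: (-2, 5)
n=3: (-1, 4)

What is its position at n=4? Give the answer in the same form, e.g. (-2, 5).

Consecutive displacements (+1, -1), (-1, +1), (+1, -1) scale by a factor of -1 each step.
step 4: (-1, 4) + (-1, +1) → (-2, 5)

(-2, 5)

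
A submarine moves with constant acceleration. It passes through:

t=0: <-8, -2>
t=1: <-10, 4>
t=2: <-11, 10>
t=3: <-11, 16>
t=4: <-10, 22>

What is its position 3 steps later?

Successive displacements: <-2, +6>, <-1, +6>, <+0, +6>, <+1, +6> — each changes by <+1, +0>.
step 5: <-10, 22> + <+2, +6> → <-8, 28>
step 6: <-8, 28> + <+3, +6> → <-5, 34>
step 7: <-5, 34> + <+4, +6> → <-1, 40>

<-1, 40>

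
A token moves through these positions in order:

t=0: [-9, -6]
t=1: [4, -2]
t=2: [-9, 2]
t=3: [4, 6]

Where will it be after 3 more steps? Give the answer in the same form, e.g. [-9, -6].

[-9, 18]

The first coordinate repeats the cycle [-9, 4] with period 2; step 6 mod 2 = 0, giving -9.
The second coordinate changes by +4 each step, so at step 6 it is -6 + 6·(4) = 18.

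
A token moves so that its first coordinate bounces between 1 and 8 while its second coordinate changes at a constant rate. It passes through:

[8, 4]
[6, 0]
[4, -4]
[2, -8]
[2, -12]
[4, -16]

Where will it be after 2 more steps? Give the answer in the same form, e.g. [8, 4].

[8, -24]

The first coordinate reflects between 1 and 8, moving 2 per step.
  step 6: 4 → 6
  step 7: 6 → 8
The second coordinate changes by -4 each step: at step 7 it is -24.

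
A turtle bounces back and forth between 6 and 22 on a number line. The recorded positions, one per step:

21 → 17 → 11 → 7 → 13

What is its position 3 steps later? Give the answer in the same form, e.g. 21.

The value travels 6 per step and bounces off the walls at 6 and 22.
  step 5: 13 → 19
  step 6: 19 → 19
  step 7: 19 → 13

13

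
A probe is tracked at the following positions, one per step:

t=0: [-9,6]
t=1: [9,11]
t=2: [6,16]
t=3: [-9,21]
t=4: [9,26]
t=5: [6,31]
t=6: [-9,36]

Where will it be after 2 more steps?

[6,46]

First: cycles through -9, 9, 6 every 3 steps. Step 8 lands at position 2 of the cycle → 6.
Second: linear, +5 per step → 46 at step 8.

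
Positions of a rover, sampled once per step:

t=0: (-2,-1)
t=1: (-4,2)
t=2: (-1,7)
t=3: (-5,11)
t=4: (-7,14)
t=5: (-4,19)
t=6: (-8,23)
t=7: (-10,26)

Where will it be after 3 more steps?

(-13,38)

The moves between consecutive positions are (-2,+3), (+3,+5), (-4,+4), (-2,+3), (+3,+5), (-4,+4), (-2,+3); they repeat the 3-cycle [(-2,+3), (+3,+5), (-4,+4)].
step 8: apply (+3,+5) → (-7,31)
step 9: apply (-4,+4) → (-11,35)
step 10: apply (-2,+3) → (-13,38)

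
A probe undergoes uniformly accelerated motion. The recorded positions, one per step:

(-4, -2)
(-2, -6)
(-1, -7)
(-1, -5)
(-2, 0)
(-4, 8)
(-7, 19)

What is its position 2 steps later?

First differences are (+2, -4), (+1, -1), (+0, +2), (-1, +5), (-2, +8), (-3, +11); their common second difference is (-1, +3) (constant acceleration).
step 7: (-7, 19) + (-4, +14) → (-11, 33)
step 8: (-11, 33) + (-5, +17) → (-16, 50)

(-16, 50)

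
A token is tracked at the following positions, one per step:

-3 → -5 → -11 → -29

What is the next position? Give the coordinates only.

-83

The jumps are -2, -6, -18 — a geometric progression with ratio 3.
step 4: -29 − 54 → -83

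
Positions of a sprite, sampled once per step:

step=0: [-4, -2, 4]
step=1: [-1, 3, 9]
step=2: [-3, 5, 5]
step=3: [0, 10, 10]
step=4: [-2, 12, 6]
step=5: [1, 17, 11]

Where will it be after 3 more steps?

The moves between consecutive positions are [+3, +5, +5], [-2, +2, -4], [+3, +5, +5], [-2, +2, -4], [+3, +5, +5]; they repeat the 2-cycle [[+3, +5, +5], [-2, +2, -4]].
step 6: apply [-2, +2, -4] → [-1, 19, 7]
step 7: apply [+3, +5, +5] → [2, 24, 12]
step 8: apply [-2, +2, -4] → [0, 26, 8]

[0, 26, 8]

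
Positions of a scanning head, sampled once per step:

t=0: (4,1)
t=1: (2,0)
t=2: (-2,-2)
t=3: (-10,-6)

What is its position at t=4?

(-26,-14)

Consecutive displacements (-2,-1), (-4,-2), (-8,-4) scale by a factor of 2 each step.
step 4: (-10,-6) + (-16,-8) → (-26,-14)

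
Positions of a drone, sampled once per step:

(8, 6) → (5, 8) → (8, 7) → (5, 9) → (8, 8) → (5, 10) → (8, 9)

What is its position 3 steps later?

The moves between consecutive positions are (-3, +2), (+3, -1), (-3, +2), (+3, -1), (-3, +2), (+3, -1); they repeat the 2-cycle [(-3, +2), (+3, -1)].
step 7: apply (-3, +2) → (5, 11)
step 8: apply (+3, -1) → (8, 10)
step 9: apply (-3, +2) → (5, 12)

(5, 12)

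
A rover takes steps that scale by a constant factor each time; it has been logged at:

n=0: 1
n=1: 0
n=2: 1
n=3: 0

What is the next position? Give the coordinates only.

1

The jumps are -1, +1, -1 — a geometric progression with ratio -1.
step 4: 0 + 1 → 1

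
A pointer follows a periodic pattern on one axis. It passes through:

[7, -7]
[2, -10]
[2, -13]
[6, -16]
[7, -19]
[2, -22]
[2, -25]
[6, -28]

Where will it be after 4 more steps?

[6, -40]

The first coordinate repeats the cycle [7, 2, 2, 6] with period 4; step 11 mod 4 = 3, giving 6.
The second coordinate changes by -3 each step, so at step 11 it is -7 + 11·(-3) = -40.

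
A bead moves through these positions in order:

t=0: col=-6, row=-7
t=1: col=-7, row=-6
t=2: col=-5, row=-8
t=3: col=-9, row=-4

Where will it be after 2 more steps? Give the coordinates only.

Consecutive displacements (-1, +1), (+2, -2), (-4, +4) scale by a factor of -2 each step.
step 4: col=-9, row=-4 + (+8, -8) → col=-1, row=-12
step 5: col=-1, row=-12 + (-16, +16) → col=-17, row=4

col=-17, row=4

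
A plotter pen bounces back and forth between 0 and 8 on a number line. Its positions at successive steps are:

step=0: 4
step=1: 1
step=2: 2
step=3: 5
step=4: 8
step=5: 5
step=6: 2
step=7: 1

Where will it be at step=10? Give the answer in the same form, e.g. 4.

The value reflects between 0 and 8, moving 3 per step.
  step 8: 1 → 4
  step 9: 4 → 7
  step 10: 7 → 6

6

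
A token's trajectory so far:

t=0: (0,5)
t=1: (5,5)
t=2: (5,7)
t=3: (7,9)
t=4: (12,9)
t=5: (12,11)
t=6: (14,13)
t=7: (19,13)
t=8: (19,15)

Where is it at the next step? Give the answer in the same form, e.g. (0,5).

(21,17)

The moves between consecutive positions are (+5,+0), (+0,+2), (+2,+2), (+5,+0), (+0,+2), (+2,+2), (+5,+0), (+0,+2); they repeat the 3-cycle [(+5,+0), (+0,+2), (+2,+2)].
step 9: apply (+2,+2) → (21,17)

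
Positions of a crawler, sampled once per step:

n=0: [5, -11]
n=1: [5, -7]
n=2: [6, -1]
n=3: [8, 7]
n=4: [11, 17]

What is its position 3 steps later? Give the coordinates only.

First differences are [+0, +4], [+1, +6], [+2, +8], [+3, +10]; their common second difference is [+1, +2] (constant acceleration).
step 5: [11, 17] + [+4, +12] → [15, 29]
step 6: [15, 29] + [+5, +14] → [20, 43]
step 7: [20, 43] + [+6, +16] → [26, 59]

[26, 59]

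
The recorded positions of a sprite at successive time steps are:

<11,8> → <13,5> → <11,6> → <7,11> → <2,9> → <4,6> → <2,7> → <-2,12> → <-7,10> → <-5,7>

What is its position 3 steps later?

<-16,11>

Step-to-step displacements: <+2,-3>, <-2,+1>, <-4,+5>, <-5,-2>, <+2,-3>, <-2,+1>, <-4,+5>, <-5,-2>, <+2,-3> — a repeating cycle of length 4.
step 10: apply <-2,+1> → <-7,8>
step 11: apply <-4,+5> → <-11,13>
step 12: apply <-5,-2> → <-16,11>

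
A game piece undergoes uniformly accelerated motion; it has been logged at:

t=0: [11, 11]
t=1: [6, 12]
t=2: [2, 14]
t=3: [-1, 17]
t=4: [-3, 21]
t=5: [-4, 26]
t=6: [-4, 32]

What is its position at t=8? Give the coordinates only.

First differences are [-5, +1], [-4, +2], [-3, +3], [-2, +4], [-1, +5], [+0, +6]; their common second difference is [+1, +1] (constant acceleration).
step 7: [-4, 32] + [+1, +7] → [-3, 39]
step 8: [-3, 39] + [+2, +8] → [-1, 47]

[-1, 47]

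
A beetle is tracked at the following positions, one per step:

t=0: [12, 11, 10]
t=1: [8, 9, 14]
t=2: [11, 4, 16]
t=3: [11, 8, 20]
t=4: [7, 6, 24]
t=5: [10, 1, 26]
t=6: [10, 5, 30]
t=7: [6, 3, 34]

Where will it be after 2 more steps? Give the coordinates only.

Step-to-step displacements: [-4, -2, +4], [+3, -5, +2], [+0, +4, +4], [-4, -2, +4], [+3, -5, +2], [+0, +4, +4], [-4, -2, +4] — a repeating cycle of length 3.
step 8: apply [+3, -5, +2] → [9, -2, 36]
step 9: apply [+0, +4, +4] → [9, 2, 40]

[9, 2, 40]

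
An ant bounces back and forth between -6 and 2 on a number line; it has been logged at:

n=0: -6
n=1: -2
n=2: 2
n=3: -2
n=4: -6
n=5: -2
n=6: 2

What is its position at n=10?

2

The value reflects between -6 and 2, moving 4 per step.
  step 7: 2 → -2
  step 8: -2 → -6
  step 9: -6 → -2
  step 10: -2 → 2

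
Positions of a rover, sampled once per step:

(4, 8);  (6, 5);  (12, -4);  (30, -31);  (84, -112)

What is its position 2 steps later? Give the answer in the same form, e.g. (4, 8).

(732, -1084)

The jumps are (+2, -3), (+6, -9), (+18, -27), (+54, -81) — a geometric progression with ratio 3.
step 5: (84, -112) + (+162, -243) → (246, -355)
step 6: (246, -355) + (+486, -729) → (732, -1084)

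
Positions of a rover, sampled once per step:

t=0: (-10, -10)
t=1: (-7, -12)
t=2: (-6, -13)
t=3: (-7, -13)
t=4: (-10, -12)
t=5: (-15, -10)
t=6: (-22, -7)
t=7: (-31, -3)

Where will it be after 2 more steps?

First differences are (+3, -2), (+1, -1), (-1, +0), (-3, +1), (-5, +2), (-7, +3), (-9, +4); their common second difference is (-2, +1) (constant acceleration).
step 8: (-31, -3) + (-11, +5) → (-42, 2)
step 9: (-42, 2) + (-13, +6) → (-55, 8)

(-55, 8)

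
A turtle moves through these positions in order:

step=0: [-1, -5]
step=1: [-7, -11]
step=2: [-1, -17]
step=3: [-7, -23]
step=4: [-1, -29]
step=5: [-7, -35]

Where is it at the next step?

[-1, -41]

First: cycles through -1, -7 every 2 steps. Step 6 lands at position 0 of the cycle → -1.
Second: linear, -6 per step → -41 at step 6.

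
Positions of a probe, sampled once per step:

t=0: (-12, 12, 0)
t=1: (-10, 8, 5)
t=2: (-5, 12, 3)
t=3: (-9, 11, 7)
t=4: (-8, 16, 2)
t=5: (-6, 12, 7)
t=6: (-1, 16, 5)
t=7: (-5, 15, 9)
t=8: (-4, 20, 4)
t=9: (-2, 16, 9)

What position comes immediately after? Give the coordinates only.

The moves between consecutive positions are (+2, -4, +5), (+5, +4, -2), (-4, -1, +4), (+1, +5, -5), (+2, -4, +5), (+5, +4, -2), (-4, -1, +4), (+1, +5, -5), (+2, -4, +5); they repeat the 4-cycle [(+2, -4, +5), (+5, +4, -2), (-4, -1, +4), (+1, +5, -5)].
step 10: apply (+5, +4, -2) → (3, 20, 7)

(3, 20, 7)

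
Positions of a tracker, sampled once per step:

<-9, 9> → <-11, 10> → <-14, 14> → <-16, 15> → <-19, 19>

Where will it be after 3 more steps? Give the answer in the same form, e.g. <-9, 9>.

<-26, 25>

The moves between consecutive positions are <-2, +1>, <-3, +4>, <-2, +1>, <-3, +4>; they repeat the 2-cycle [<-2, +1>, <-3, +4>].
step 5: apply <-2, +1> → <-21, 20>
step 6: apply <-3, +4> → <-24, 24>
step 7: apply <-2, +1> → <-26, 25>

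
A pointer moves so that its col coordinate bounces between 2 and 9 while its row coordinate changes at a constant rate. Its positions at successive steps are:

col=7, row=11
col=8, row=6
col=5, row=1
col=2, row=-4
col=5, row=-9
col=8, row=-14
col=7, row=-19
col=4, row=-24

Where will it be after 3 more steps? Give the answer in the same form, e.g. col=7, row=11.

The col coordinate travels 3 per step and bounces off the walls at 2 and 9.
  step 8: 4 → 3
  step 9: 3 → 6
  step 10: 6 → 9
The row coordinate changes by -5 each step: at step 10 it is -39.

col=9, row=-39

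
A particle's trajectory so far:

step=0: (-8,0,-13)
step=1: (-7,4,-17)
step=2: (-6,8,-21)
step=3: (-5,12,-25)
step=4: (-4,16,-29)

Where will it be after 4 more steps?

(0,32,-45)

Each step adds (+1,+4,-4) to the position.
step 5: (-4,16,-29) + (+1,+4,-4) → (-3,20,-33)
step 6: (-3,20,-33) + (+1,+4,-4) → (-2,24,-37)
step 7: (-2,24,-37) + (+1,+4,-4) → (-1,28,-41)
step 8: (-1,28,-41) + (+1,+4,-4) → (0,32,-45)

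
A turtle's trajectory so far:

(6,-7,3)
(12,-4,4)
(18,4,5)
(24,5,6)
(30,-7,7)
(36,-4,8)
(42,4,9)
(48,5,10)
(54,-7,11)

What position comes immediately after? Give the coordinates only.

The first coordinate changes by +6 each step, so at step 9 it is 6 + 9·(6) = 60.
The second coordinate repeats the cycle [-7, -4, 4, 5] with period 4; step 9 mod 4 = 1, giving -4.
The third coordinate changes by +1 each step, so at step 9 it is 3 + 9·(1) = 12.

(60,-4,12)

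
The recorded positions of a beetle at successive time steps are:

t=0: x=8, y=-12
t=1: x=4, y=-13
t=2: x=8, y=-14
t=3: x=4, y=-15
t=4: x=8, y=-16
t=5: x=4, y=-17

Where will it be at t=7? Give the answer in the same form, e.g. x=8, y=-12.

x=4, y=-19

The x coordinate repeats the cycle [8, 4] with period 2; step 7 mod 2 = 1, giving 4.
The y coordinate changes by -1 each step, so at step 7 it is -12 + 7·(-1) = -19.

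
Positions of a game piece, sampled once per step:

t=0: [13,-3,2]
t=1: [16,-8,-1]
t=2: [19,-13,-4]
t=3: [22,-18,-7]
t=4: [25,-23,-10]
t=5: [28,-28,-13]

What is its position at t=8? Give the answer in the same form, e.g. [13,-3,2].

[37,-43,-22]

Each step adds [+3,-5,-3] to the position.
step 6: [28,-28,-13] + [+3,-5,-3] → [31,-33,-16]
step 7: [31,-33,-16] + [+3,-5,-3] → [34,-38,-19]
step 8: [34,-38,-19] + [+3,-5,-3] → [37,-43,-22]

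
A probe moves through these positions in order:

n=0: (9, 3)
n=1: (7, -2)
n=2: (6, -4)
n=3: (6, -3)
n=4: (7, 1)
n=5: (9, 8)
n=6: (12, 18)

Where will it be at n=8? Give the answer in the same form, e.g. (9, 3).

(21, 47)

Taking differences between consecutive positions: (-2, -5), (-1, -2), (+0, +1), (+1, +4), (+2, +7), (+3, +10). These grow by (+1, +3) each step.
step 7: (12, 18) + (+4, +13) → (16, 31)
step 8: (16, 31) + (+5, +16) → (21, 47)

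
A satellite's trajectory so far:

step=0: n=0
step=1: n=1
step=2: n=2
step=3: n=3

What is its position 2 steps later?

n=5

Each step adds +1 to the position.
step 4: 3 + 1 → n=4
step 5: 4 + 1 → n=5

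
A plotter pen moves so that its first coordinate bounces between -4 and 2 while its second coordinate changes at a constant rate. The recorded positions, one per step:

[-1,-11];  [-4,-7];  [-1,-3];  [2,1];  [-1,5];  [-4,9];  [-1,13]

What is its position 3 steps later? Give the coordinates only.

[-4,25]

The first coordinate travels 3 per step and bounces off the walls at -4 and 2.
  step 7: -1 → 2
  step 8: 2 → -1
  step 9: -1 → -4
The second coordinate changes by +4 each step: at step 9 it is 25.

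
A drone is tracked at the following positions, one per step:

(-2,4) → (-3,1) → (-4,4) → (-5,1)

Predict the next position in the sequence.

(-6,4)

First: linear, -1 per step → -6 at step 4.
Second: cycles through 4, 1 every 2 steps. Step 4 lands at position 0 of the cycle → 4.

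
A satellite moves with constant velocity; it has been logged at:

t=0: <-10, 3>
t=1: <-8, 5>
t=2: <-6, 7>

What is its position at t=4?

<-2, 11>

Each step adds <+2, +2> to the position.
step 3: <-6, 7> + <+2, +2> → <-4, 9>
step 4: <-4, 9> + <+2, +2> → <-2, 11>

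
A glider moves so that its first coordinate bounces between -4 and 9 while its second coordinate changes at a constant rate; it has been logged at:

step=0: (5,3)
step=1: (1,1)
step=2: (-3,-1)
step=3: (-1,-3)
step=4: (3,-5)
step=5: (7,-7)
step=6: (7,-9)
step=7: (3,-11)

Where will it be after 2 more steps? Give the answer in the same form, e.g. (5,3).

The first coordinate travels 4 per step and bounces off the walls at -4 and 9.
  step 8: 3 → -1
  step 9: -1 → -3
The second coordinate changes by -2 each step: at step 9 it is -15.

(-3,-15)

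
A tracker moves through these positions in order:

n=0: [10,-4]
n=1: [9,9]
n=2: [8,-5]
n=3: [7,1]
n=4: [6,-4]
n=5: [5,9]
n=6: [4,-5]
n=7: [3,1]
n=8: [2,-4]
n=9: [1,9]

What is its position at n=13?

First: linear, -1 per step → -3 at step 13.
Second: cycles through -4, 9, -5, 1 every 4 steps. Step 13 lands at position 1 of the cycle → 9.

[-3,9]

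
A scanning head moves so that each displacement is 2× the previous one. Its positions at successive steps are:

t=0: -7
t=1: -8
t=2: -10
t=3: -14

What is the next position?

-22

Step-to-step displacements: -1, -2, -4; each is 2× the previous.
step 4: -14 − 8 → -22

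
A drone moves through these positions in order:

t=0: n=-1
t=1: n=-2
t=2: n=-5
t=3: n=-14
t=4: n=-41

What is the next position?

n=-122

Consecutive displacements -1, -3, -9, -27 scale by a factor of 3 each step.
step 5: -41 − 81 → n=-122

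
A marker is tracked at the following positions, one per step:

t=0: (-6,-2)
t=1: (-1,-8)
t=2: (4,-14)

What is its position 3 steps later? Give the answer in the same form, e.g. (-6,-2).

(19,-32)

The position changes by (+5,-6) every step.
step 3: (4,-14) + (+5,-6) → (9,-20)
step 4: (9,-20) + (+5,-6) → (14,-26)
step 5: (14,-26) + (+5,-6) → (19,-32)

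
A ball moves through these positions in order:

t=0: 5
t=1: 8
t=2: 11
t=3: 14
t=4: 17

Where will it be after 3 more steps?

Constant displacement of +3 per step.
step 5: 17 + 3 → 20
step 6: 20 + 3 → 23
step 7: 23 + 3 → 26

26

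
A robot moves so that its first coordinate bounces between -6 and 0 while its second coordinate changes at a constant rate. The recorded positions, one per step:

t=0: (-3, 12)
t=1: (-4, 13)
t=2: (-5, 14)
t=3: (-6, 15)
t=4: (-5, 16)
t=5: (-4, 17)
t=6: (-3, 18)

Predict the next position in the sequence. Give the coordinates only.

(-2, 19)

The first coordinate travels 1 per step and bounces off the walls at -6 and 0.
  step 7: -3 → -2
The second coordinate changes by +1 each step: at step 7 it is 19.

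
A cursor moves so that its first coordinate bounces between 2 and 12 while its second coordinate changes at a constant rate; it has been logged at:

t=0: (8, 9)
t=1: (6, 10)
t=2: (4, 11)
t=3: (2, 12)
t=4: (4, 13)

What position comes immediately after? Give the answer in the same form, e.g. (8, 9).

(6, 14)

The first coordinate reflects between 2 and 12, moving 2 per step.
  step 5: 4 → 6
The second coordinate changes by +1 each step: at step 5 it is 14.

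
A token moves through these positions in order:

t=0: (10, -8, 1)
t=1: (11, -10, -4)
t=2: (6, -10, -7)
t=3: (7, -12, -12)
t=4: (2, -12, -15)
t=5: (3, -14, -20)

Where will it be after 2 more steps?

Differencing gives (+1, -2, -5), (-5, +0, -3), (+1, -2, -5), (-5, +0, -3), (+1, -2, -5). This is the pattern (+1, -2, -5), (-5, +0, -3) repeated.
step 6: apply (-5, +0, -3) → (-2, -14, -23)
step 7: apply (+1, -2, -5) → (-1, -16, -28)

(-1, -16, -28)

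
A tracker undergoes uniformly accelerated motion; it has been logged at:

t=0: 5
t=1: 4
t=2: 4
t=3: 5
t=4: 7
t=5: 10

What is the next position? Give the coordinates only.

Taking differences between consecutive positions: -1, +0, +1, +2, +3. These grow by +1 each step.
step 6: 10 + 4 → 14

14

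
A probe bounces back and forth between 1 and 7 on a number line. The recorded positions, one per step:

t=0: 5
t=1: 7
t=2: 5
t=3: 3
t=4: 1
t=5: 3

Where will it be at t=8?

The value reflects between 1 and 7, moving 2 per step.
  step 6: 3 → 5
  step 7: 5 → 7
  step 8: 7 → 5

5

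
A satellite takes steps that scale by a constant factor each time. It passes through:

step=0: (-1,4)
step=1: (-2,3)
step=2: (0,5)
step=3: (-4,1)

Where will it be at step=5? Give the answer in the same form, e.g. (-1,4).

The jumps are (-1,-1), (+2,+2), (-4,-4) — a geometric progression with ratio -2.
step 4: (-4,1) + (+8,+8) → (4,9)
step 5: (4,9) + (-16,-16) → (-12,-7)

(-12,-7)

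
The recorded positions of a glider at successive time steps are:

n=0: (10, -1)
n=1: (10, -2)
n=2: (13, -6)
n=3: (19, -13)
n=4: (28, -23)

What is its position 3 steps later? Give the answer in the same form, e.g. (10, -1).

Successive displacements: (+0, -1), (+3, -4), (+6, -7), (+9, -10) — each changes by (+3, -3).
step 5: (28, -23) + (+12, -13) → (40, -36)
step 6: (40, -36) + (+15, -16) → (55, -52)
step 7: (55, -52) + (+18, -19) → (73, -71)

(73, -71)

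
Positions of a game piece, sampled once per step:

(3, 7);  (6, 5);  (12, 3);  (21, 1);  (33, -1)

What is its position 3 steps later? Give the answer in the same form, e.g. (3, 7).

Successive displacements: (+3, -2), (+6, -2), (+9, -2), (+12, -2) — each changes by (+3, +0).
step 5: (33, -1) + (+15, -2) → (48, -3)
step 6: (48, -3) + (+18, -2) → (66, -5)
step 7: (66, -5) + (+21, -2) → (87, -7)

(87, -7)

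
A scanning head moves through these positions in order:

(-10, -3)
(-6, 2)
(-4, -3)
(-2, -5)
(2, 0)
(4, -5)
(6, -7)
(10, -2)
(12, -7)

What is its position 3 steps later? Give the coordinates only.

(20, -9)

The moves between consecutive positions are (+4, +5), (+2, -5), (+2, -2), (+4, +5), (+2, -5), (+2, -2), (+4, +5), (+2, -5); they repeat the 3-cycle [(+4, +5), (+2, -5), (+2, -2)].
step 9: apply (+2, -2) → (14, -9)
step 10: apply (+4, +5) → (18, -4)
step 11: apply (+2, -5) → (20, -9)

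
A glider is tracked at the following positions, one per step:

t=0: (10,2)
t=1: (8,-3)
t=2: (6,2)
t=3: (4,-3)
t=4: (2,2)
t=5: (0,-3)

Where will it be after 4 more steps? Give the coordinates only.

(-8,-3)

First: linear, -2 per step → -8 at step 9.
Second: cycles through 2, -3 every 2 steps. Step 9 lands at position 1 of the cycle → -3.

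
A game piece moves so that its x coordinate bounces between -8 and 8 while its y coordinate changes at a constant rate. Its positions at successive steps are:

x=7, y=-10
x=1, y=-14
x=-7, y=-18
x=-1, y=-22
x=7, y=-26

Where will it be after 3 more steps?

The x coordinate reflects between -8 and 8, moving 8 per step.
  step 5: 7 → 1
  step 6: 1 → -7
  step 7: -7 → -1
The y coordinate changes by -4 each step: at step 7 it is -38.

x=-1, y=-38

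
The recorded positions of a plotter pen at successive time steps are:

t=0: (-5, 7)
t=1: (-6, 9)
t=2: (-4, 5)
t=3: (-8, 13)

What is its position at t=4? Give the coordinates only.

(0, -3)

The jumps are (-1, +2), (+2, -4), (-4, +8) — a geometric progression with ratio -2.
step 4: (-8, 13) + (+8, -16) → (0, -3)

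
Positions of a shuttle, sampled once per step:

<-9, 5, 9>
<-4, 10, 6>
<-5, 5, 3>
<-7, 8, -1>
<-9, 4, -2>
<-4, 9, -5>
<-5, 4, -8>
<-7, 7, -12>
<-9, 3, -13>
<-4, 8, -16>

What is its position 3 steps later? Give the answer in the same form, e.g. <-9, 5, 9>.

<-9, 2, -24>

Differencing gives <+5, +5, -3>, <-1, -5, -3>, <-2, +3, -4>, <-2, -4, -1>, <+5, +5, -3>, <-1, -5, -3>, <-2, +3, -4>, <-2, -4, -1>, <+5, +5, -3>. This is the pattern <+5, +5, -3>, <-1, -5, -3>, <-2, +3, -4>, <-2, -4, -1> repeated.
step 10: apply <-1, -5, -3> → <-5, 3, -19>
step 11: apply <-2, +3, -4> → <-7, 6, -23>
step 12: apply <-2, -4, -1> → <-9, 2, -24>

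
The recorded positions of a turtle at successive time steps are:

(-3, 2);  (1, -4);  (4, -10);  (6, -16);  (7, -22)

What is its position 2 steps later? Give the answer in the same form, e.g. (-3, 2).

First differences are (+4, -6), (+3, -6), (+2, -6), (+1, -6); their common second difference is (-1, +0) (constant acceleration).
step 5: (7, -22) + (+0, -6) → (7, -28)
step 6: (7, -28) + (-1, -6) → (6, -34)

(6, -34)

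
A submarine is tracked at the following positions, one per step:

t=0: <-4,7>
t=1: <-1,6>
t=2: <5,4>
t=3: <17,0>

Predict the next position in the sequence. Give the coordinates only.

The jumps are <+3,-1>, <+6,-2>, <+12,-4> — a geometric progression with ratio 2.
step 4: <17,0> + <+24,-8> → <41,-8>

<41,-8>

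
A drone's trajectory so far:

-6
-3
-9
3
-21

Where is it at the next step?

The jumps are +3, -6, +12, -24 — a geometric progression with ratio -2.
step 5: -21 + 48 → 27

27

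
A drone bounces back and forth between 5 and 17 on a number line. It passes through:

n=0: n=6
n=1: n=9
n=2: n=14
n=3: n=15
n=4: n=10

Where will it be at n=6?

The value reflects between 5 and 17, moving 5 per step.
  step 5: 10 → 5
  step 6: 5 → 10

n=10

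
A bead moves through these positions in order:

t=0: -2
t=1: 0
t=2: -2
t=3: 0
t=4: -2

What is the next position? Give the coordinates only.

Step-to-step displacements: +2, -2, +2, -2; each is -1× the previous.
step 5: -2 + 2 → 0

0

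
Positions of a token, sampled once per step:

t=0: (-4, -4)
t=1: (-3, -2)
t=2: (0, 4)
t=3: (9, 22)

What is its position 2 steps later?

Consecutive displacements (+1, +2), (+3, +6), (+9, +18) scale by a factor of 3 each step.
step 4: (9, 22) + (+27, +54) → (36, 76)
step 5: (36, 76) + (+81, +162) → (117, 238)

(117, 238)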